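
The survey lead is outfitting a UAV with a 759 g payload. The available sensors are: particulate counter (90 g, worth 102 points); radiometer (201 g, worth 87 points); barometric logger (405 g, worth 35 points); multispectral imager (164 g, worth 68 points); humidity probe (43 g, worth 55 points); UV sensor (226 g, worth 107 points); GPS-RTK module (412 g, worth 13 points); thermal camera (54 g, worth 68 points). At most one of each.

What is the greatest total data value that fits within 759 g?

432

Filling by ratio: particulate counter + radiometer + humidity probe + UV sensor + thermal camera for 419, with 145 g left unused.
Dropping humidity probe frees 43 g; slotting in multispectral imager (164 g) lifts the total to 432 at 735 g.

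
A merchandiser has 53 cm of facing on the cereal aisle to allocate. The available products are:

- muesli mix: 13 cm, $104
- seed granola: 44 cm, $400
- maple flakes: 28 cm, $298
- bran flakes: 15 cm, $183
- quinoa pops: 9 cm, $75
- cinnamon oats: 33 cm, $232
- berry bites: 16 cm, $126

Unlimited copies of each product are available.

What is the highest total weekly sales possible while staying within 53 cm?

556

Density check — bran flakes 12.20, maple flakes 10.64, seed granola 9.09, quinoa pops 8.33 are the best per cm.
A density-first pass picks 3×bran flakes — 549 at 45 cm.
Replace 2×bran flakes with maple flakes + quinoa pops: the trade gains 7 net, giving 556 at 52 cm.
That's the maximum — no swap from here does better than 556.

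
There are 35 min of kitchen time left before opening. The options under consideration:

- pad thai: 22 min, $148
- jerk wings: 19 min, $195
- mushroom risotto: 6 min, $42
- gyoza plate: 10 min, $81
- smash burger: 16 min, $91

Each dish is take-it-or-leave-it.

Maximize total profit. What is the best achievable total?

318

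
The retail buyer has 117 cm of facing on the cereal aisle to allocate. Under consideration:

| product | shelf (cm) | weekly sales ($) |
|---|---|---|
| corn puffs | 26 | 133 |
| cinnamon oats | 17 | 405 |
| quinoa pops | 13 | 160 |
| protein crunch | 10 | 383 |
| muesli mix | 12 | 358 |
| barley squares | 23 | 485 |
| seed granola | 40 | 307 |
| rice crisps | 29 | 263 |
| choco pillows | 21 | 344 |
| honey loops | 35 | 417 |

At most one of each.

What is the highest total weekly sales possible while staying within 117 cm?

2238

By weekly sales per cm: protein crunch 38.30, muesli mix 29.83, cinnamon oats 23.82, barley squares 21.09 lead.
Greedy by ratio would take cinnamon oats + quinoa pops + protein crunch + muesli mix + barley squares + choco pillows: 96 cm used, total 2135.
The 13 cm tied up in quinoa pops is better spent on rice crisps — total rises to 2238 (112 cm).
Next best is cinnamon oats + quinoa pops + protein crunch + muesli mix + barley squares + honey loops at 2208 (110 cm) — short by 30.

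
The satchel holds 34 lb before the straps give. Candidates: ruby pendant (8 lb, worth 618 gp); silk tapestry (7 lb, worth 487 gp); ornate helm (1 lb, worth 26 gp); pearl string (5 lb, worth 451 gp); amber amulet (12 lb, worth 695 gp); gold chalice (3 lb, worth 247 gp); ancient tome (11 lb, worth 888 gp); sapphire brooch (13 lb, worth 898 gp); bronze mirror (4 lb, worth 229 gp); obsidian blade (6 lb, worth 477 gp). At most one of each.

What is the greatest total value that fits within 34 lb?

2707

The ratio ordering already packs tightly: ruby pendant + ornate helm + pearl string + gold chalice + ancient tome + obsidian blade, 34 lb, 2707.
That's the maximum — no swap from here does better than 2707.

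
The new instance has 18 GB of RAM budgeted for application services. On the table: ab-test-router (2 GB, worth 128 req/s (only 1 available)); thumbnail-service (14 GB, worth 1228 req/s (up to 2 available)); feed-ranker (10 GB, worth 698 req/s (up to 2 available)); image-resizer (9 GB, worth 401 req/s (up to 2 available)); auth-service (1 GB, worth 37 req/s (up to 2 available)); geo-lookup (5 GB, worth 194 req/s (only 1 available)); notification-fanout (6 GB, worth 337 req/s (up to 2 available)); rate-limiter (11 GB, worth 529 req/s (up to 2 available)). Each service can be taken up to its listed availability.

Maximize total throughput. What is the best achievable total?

1430

Ranking by ratio (throughput/GB): thumbnail-service 87.71, feed-ranker 69.80, ab-test-router 64.00.
The ratio ordering already packs tightly: ab-test-router + thumbnail-service + 2×auth-service, 18 GB, 1430.
Nothing else within 18 GB beats 1430.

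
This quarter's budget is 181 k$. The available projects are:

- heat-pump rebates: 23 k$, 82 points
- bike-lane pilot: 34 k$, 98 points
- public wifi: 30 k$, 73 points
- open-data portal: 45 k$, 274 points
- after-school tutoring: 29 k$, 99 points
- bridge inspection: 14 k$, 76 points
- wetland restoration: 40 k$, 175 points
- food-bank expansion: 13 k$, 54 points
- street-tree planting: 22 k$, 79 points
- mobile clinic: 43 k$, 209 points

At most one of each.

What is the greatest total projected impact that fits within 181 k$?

A density-first pass picks open-data portal + bridge inspection + wetland restoration + food-bank expansion + street-tree planting + mobile clinic — 867 at 177 k$.
The 22 k$ tied up in street-tree planting is better spent on heat-pump rebates — total rises to 870 (178 k$).
The spare 3 k$ is too small for any remaining project, and no exchange beats 870.

870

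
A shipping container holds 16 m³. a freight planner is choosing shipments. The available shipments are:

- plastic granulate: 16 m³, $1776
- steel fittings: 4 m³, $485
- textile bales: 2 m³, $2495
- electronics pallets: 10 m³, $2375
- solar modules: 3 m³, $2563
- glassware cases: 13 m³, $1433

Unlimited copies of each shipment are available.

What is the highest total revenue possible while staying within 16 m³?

19960

Ranking by ratio (revenue/m³): textile bales 1247.50, solar modules 854.33, electronics pallets 237.50.
The ratio ordering already packs tightly: 8×textile bales, 16 m³, 19960.
No other feasible combination exceeds 19960.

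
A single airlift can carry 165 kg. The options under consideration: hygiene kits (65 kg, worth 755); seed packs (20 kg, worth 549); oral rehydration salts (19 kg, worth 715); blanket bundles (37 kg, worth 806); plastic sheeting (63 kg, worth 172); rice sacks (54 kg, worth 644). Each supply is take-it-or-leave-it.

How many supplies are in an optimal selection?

The maximum people served within 165 kg is 2825.
For example hygiene kits + seed packs + oral rehydration salts + blanket bundles achieves it, using 141 kg.
Every optimal selection uses 4 supplies.

4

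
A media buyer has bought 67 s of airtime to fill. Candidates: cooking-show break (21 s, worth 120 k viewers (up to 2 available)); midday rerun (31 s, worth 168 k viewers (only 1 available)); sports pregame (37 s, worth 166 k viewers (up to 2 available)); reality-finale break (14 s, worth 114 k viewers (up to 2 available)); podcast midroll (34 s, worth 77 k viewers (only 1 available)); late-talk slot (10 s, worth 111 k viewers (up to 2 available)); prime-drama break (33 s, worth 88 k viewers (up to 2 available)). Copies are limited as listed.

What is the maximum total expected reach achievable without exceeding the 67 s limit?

A density-first pass picks 2×reality-finale break + 2×late-talk slot — 450 at 48 s.
Dropping reality-finale break frees 14 s; slotting in midday rerun (31 s) lifts the total to 504 at 65 s.

504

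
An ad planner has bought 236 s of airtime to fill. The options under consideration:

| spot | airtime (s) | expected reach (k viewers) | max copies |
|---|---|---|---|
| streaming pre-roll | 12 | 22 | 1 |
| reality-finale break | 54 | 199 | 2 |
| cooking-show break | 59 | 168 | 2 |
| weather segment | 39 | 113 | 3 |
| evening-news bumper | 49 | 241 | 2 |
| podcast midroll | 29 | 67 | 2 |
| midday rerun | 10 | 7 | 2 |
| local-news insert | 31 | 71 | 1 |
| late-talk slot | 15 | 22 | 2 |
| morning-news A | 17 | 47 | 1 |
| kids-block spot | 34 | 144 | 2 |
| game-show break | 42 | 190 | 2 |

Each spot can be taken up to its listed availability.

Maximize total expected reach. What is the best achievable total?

1061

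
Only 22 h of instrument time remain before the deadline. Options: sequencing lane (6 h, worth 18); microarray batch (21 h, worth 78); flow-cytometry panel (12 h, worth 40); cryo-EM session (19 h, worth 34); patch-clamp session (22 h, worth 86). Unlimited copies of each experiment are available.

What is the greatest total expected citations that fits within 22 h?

86

Best packing: patch-clamp session — 22 h, 86 total.
Every other selection either busts 22 h or fails to beat 86.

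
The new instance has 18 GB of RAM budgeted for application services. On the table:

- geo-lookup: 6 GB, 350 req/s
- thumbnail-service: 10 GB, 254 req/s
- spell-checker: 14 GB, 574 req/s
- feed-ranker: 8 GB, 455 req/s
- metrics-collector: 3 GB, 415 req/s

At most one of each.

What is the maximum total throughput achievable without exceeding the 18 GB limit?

1220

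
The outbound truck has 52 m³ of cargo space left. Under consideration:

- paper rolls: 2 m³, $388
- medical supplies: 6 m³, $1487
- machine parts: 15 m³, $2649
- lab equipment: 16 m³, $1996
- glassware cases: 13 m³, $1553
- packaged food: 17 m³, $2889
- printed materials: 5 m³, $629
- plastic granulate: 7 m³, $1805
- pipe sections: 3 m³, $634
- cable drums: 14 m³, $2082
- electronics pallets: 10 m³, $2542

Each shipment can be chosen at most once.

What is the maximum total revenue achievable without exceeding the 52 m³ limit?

10565

Taking the top-ratio shipments first gives paper rolls + medical supplies + machine parts + printed materials + plastic granulate + pipe sections + electronics pallets for 10134 (48 m³).
The 10 m³ tied up in paper rolls and printed materials and pipe sections is better spent on cable drums — total rises to 10565 (52 m³).
Next best is machine parts + packaged food + plastic granulate + pipe sections + electronics pallets at 10519 (52 m³) — short by 46.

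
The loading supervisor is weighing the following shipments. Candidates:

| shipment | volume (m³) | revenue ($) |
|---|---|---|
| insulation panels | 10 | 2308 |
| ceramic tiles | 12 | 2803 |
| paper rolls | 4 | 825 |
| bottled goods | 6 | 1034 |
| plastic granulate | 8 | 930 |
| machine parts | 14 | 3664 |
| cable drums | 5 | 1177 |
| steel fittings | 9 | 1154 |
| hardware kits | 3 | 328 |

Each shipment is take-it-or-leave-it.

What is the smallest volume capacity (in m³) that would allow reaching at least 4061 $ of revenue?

18

Need the lightest bundle worth ≥ 4061.
paper rolls + machine parts reaches 4489 using 18 m³.
Below 18 m³ the best achievable stays under 4061.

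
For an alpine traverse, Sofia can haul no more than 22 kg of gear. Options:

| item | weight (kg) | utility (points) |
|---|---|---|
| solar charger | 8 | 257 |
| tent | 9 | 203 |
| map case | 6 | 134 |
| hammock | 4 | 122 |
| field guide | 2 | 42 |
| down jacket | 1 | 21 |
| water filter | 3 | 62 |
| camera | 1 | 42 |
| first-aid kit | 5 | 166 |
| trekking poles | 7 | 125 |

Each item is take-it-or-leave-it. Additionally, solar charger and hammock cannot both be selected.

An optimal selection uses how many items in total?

5

The maximum utility within 22 kg is 641.
One optimal bundle: solar charger + map case + field guide + camera + first-aid kit (22 kg).
Any selection reaching 641 contains exactly 5 items.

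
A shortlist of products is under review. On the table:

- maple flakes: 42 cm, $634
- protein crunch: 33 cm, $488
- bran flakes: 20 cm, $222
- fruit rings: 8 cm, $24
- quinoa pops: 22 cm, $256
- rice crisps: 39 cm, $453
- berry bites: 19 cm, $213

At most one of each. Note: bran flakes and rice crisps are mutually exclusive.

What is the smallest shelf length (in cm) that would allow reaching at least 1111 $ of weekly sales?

75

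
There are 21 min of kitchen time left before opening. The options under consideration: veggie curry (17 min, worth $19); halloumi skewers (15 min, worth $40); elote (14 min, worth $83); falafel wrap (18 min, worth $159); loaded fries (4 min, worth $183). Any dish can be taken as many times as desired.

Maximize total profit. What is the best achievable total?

915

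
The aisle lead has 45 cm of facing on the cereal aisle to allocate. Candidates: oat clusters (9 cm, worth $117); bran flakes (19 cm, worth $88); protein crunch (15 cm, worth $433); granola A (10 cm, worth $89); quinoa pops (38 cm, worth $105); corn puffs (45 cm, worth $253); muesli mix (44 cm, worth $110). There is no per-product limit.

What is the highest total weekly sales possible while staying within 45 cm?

The ratio ordering already packs tightly: 3×protein crunch, 45 cm, 1299.

1299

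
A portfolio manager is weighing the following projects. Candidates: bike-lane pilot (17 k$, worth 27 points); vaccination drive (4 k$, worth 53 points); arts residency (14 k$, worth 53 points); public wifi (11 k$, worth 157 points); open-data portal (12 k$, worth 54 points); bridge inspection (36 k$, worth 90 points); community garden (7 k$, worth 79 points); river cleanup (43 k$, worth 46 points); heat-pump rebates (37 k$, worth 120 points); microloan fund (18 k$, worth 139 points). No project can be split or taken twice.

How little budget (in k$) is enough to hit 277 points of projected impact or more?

Need the lightest bundle worth ≥ 277.
Taking vaccination drive + public wifi + community garden gives 289 (≥ 277) for 22 k$.
Below 22 k$ the best achievable stays under 277.

22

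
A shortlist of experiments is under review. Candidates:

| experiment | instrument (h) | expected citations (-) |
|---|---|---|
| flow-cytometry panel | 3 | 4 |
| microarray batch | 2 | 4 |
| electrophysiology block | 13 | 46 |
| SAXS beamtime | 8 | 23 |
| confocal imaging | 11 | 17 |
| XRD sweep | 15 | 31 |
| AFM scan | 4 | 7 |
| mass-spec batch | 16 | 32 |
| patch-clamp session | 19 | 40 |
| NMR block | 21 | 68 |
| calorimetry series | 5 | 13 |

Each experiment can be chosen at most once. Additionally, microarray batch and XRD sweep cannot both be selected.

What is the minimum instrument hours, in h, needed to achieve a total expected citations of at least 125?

39

Look for the lowest-instrument combination reaching 125.
electrophysiology block + NMR block + calorimetry series: 127 expected citations at 39 h.
No combination under 39 h hits 125.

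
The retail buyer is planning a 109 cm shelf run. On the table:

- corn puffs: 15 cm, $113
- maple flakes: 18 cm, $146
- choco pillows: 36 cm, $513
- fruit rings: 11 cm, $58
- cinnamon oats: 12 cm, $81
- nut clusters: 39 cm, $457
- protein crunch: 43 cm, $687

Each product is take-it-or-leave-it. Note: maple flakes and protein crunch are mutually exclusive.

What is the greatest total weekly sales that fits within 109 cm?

Corn puffs + choco pillows + cinnamon oats + protein crunch uses 106 of the 109 cm and totals 1394.
Next best is corn puffs + choco pillows + fruit rings + protein crunch at 1371 (105 cm) — short by 23.

1394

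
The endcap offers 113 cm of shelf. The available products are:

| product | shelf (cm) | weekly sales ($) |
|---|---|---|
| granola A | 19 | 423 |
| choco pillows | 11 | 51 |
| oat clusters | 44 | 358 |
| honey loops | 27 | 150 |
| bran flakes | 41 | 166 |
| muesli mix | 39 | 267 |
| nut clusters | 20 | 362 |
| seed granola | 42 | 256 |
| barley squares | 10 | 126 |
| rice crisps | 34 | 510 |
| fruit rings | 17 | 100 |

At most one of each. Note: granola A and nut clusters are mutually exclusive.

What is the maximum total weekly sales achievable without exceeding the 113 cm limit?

1417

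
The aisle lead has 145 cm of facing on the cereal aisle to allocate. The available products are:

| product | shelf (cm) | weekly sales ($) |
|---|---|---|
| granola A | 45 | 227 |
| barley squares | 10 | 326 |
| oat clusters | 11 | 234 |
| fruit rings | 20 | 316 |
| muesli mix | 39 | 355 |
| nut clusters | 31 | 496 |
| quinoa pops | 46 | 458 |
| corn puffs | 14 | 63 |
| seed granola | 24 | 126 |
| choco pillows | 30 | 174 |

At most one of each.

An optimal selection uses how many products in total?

6

Optimal total is 1956.
For example barley squares + oat clusters + fruit rings + nut clusters + quinoa pops + seed granola achieves it, using 142 cm.
Any selection reaching 1956 contains exactly 6 products.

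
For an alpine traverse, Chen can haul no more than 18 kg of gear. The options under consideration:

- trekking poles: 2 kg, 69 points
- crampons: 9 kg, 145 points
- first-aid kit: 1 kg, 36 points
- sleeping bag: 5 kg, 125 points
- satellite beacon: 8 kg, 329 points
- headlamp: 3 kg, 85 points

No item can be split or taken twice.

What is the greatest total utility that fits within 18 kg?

608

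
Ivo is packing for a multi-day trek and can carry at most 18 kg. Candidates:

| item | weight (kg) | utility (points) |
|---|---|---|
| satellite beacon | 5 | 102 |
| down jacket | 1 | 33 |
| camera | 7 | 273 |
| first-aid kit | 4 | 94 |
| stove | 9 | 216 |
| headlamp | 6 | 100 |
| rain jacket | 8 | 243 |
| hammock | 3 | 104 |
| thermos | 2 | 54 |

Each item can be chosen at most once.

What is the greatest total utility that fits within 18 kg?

By utility per kg: camera 39.00, hammock 34.67, down jacket 33.00, rain jacket 30.38 lead.
Taking the top-ratio items first gives down jacket + camera + first-aid kit + hammock + thermos for 558 (17 kg).
Replace down jacket and first-aid kit and thermos with rain jacket: the trade gains 62 net, giving 620 at 18 kg.

620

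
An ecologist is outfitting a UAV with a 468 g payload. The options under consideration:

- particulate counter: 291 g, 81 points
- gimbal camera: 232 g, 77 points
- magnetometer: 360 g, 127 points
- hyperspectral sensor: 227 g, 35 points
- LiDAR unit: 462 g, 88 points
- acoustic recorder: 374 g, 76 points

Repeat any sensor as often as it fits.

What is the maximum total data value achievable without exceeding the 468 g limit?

154

Density check — magnetometer 0.35, gimbal camera 0.33, particulate counter 0.28 are the best per g.
A density-first pass picks magnetometer — 127 at 360 g.
The 360 g tied up in magnetometer is better spent on 2×gimbal camera — total rises to 154 (464 g).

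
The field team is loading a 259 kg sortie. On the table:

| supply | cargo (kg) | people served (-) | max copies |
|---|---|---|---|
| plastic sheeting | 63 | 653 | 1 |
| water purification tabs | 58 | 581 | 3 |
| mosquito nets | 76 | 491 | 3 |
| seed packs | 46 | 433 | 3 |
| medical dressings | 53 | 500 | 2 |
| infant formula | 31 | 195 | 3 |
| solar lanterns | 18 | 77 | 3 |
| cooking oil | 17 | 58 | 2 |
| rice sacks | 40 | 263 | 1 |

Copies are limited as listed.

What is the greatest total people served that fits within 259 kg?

2533

A density-first pass picks plastic sheeting + 3×water purification tabs + solar lanterns — 2473 at 255 kg.
The 134 kg tied up in 2×water purification tabs and solar lanterns is better spent on 3×seed packs — total rises to 2533 (259 kg).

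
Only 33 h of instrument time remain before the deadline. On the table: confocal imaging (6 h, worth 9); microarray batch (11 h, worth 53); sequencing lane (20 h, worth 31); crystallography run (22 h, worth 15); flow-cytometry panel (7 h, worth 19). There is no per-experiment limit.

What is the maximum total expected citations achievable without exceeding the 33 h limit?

Ranking by ratio (expected citations/h): microarray batch 4.82, flow-cytometry panel 2.71, sequencing lane 1.55.
The ratio ordering already packs tightly: 3×microarray batch, 33 h, 159.
No other feasible combination exceeds 159.

159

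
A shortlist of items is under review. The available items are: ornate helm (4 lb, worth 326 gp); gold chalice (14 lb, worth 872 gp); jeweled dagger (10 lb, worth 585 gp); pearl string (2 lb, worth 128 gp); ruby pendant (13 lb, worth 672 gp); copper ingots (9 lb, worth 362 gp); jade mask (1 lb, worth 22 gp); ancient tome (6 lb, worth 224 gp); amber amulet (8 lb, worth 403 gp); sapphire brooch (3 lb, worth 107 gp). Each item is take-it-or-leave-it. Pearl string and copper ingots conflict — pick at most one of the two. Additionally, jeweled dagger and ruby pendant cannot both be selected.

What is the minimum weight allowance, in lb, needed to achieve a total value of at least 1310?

Need the lightest bundle worth ≥ 1310.
ornate helm + gold chalice + pearl string reaches 1326 using 20 lb.
Below 20 lb the best achievable stays under 1310.

20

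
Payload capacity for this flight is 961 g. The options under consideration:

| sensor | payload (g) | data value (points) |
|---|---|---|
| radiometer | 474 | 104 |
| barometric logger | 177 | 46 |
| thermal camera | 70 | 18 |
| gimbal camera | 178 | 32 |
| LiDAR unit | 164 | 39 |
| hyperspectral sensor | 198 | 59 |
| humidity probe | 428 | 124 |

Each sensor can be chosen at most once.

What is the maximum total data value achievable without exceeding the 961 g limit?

247

Taking barometric logger + thermal camera + hyperspectral sensor + humidity probe: 873 g used, 247 in data value.
The closest alternative, barometric logger + gimbal camera + LiDAR unit + humidity probe, reaches only 241.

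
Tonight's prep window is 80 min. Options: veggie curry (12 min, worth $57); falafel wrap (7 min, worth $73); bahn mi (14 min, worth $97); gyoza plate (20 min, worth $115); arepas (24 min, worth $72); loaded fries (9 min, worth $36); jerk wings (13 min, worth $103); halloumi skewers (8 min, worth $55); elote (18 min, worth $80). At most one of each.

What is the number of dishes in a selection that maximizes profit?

Best achievable profit is 523.
falafel wrap + bahn mi + gyoza plate + jerk wings + halloumi skewers + elote hits 523 at 80 min.
All optima have 6 dishes.

6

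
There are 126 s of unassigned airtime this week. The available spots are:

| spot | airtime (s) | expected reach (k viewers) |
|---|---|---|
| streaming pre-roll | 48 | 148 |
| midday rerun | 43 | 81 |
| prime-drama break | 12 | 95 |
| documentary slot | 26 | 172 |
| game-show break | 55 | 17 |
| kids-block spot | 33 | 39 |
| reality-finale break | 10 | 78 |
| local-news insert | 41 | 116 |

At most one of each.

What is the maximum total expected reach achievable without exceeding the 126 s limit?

514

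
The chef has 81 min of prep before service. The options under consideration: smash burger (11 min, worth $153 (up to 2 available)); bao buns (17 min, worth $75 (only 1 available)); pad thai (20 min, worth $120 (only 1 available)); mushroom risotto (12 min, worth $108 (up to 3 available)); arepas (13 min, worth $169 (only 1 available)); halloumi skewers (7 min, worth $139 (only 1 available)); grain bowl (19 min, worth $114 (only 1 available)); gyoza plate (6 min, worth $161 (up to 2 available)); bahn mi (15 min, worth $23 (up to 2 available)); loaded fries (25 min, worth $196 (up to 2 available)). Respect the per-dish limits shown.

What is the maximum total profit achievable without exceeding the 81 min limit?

Taking 2×smash burger + 2×mushroom risotto + arepas + halloumi skewers + 2×gyoza plate: 78 min used, 1152 in profit.

1152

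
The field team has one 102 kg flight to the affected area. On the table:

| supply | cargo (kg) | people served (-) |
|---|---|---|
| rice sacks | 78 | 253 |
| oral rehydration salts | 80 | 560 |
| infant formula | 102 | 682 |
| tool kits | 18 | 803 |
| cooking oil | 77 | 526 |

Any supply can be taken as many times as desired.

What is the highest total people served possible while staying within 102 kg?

4015

Taking 5×tool kits: 90 kg used, 4015 in people served.
That's the maximum — no swap from here does better than 4015.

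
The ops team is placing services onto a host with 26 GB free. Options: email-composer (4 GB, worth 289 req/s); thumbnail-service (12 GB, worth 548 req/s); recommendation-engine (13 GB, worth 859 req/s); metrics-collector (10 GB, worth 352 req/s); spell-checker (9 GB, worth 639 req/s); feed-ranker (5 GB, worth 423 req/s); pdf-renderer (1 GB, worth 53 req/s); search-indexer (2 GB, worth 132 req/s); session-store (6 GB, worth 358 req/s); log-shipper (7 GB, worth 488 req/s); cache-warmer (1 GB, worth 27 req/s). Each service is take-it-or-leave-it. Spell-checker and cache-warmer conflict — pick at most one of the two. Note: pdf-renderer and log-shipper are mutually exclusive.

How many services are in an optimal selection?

5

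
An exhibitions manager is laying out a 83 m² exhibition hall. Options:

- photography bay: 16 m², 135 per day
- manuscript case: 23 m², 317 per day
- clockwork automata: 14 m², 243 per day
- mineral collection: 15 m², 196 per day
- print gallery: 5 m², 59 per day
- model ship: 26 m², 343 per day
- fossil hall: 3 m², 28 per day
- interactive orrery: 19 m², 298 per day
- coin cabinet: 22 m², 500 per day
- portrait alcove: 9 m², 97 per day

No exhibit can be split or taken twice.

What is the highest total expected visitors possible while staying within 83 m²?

1417

Density check — coin cabinet 22.73, clockwork automata 17.36, interactive orrery 15.68 are the best per m².
Manuscript case + clockwork automata + print gallery + interactive orrery + coin cabinet uses 83 of the 83 m² and totals 1417.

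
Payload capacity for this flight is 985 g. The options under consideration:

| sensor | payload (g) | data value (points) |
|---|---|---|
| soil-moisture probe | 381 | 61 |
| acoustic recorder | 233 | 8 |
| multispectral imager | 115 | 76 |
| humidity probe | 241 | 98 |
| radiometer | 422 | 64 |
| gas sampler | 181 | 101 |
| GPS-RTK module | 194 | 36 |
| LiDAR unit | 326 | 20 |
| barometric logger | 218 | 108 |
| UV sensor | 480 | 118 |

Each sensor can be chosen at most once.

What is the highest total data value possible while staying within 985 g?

419

Multispectral imager + humidity probe + gas sampler + GPS-RTK module + barometric logger uses 949 of the 985 g and totals 419.
Every other selection either busts 985 g or fails to beat 419.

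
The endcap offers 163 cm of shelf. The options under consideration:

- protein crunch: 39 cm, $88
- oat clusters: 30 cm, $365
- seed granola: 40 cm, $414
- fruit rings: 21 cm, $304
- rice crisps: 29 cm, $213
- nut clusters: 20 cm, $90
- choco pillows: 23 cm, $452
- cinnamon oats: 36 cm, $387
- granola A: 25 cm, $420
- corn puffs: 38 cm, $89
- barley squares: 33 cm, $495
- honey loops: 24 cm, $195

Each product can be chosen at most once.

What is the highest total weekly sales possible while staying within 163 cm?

2253

Greedy by ratio would take oat clusters + fruit rings + choco pillows + granola A + barley squares + honey loops: 156 cm used, total 2231.
The 30 cm tied up in oat clusters is better spent on cinnamon oats — total rises to 2253 (162 cm).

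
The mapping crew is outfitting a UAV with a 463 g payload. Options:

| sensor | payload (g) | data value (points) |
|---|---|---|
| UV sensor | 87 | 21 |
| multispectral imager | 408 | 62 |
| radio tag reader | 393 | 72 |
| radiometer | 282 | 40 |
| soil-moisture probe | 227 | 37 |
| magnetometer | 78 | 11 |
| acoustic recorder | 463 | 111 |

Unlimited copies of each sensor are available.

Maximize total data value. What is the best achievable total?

Ranking by ratio (data value/g): UV sensor 0.24, acoustic recorder 0.24, radio tag reader 0.18.
Greedy by ratio would take 5×UV sensor: 435 g used, total 105.
The 435 g tied up in 5×UV sensor is better spent on acoustic recorder — total rises to 111 (463 g).
No other feasible combination exceeds 111.

111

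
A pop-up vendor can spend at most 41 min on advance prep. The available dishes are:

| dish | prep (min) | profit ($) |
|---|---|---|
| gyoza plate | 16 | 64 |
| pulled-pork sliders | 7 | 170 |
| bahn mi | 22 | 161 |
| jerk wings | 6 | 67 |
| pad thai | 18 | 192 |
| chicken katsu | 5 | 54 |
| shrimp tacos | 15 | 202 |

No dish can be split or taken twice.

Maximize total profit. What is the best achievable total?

564

By profit per min: pulled-pork sliders 24.29, shrimp tacos 13.47, jerk wings 11.17, chicken katsu 10.80 lead.
A density-first pass picks pulled-pork sliders + jerk wings + chicken katsu + shrimp tacos — 493 at 33 min.
The 11 min tied up in jerk wings and chicken katsu is better spent on pad thai — total rises to 564 (40 min).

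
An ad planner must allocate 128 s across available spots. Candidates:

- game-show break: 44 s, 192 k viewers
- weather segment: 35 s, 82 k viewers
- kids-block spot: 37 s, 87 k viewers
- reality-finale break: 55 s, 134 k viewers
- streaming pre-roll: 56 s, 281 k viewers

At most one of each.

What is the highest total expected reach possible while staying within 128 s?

473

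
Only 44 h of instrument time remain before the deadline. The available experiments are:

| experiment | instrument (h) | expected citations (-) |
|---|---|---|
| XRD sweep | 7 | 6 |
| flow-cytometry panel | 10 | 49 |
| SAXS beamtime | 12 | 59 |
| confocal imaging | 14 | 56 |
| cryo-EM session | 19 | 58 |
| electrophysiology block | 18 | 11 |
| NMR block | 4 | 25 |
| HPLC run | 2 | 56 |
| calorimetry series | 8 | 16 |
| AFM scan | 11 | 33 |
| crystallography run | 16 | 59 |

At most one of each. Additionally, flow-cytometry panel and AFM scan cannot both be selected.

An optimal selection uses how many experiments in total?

5

The maximum expected citations within 44 h is 248.
One optimal bundle: flow-cytometry panel + SAXS beamtime + NMR block + HPLC run + crystallography run (44 h).
All optima have 5 experiments.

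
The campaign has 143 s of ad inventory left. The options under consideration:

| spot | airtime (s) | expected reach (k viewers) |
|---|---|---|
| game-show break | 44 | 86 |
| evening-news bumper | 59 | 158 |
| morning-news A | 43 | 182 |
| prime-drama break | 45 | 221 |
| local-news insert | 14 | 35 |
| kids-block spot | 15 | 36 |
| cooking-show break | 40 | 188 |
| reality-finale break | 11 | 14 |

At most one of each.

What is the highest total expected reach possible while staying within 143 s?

A density-first pass picks morning-news A + prime-drama break + local-news insert + cooking-show break — 626 at 142 s.
Replace local-news insert with kids-block spot: the trade gains 1 net, giving 627 at 143 s.
An exhaustive check of the 256 subsets confirms 627.

627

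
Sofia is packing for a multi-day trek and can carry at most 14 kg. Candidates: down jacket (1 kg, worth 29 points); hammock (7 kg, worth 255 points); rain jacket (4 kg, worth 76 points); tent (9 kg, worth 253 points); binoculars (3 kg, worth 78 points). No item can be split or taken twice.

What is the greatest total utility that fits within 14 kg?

409

Ranking by ratio (utility/kg): hammock 36.43, down jacket 29.00, tent 28.11.
The ratio heuristic lands on down jacket + hammock + binoculars (362) but leaves 3 kg idle.
The 1 kg tied up in down jacket is better spent on rain jacket — total rises to 409 (14 kg).
Every other selection either busts 14 kg or fails to beat 409.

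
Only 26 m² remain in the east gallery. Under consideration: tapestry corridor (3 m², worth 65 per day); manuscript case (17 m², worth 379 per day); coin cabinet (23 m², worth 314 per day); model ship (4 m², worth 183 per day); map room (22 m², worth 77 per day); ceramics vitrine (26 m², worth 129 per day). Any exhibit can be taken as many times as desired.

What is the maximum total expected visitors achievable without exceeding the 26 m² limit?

1098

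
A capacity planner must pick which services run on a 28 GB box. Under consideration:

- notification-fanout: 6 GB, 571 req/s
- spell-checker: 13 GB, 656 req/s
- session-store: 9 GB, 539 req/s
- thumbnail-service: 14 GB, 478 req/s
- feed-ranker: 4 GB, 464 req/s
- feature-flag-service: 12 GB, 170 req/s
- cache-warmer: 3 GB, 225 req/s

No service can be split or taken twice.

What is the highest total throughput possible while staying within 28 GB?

1916

By throughput per GB: feed-ranker 116.00, notification-fanout 95.17, cache-warmer 75.00 lead.
Taking the top-ratio services first gives notification-fanout + session-store + feed-ranker + cache-warmer for 1799 (22 GB).
Replace session-store with spell-checker: the trade gains 117 net, giving 1916 at 26 GB.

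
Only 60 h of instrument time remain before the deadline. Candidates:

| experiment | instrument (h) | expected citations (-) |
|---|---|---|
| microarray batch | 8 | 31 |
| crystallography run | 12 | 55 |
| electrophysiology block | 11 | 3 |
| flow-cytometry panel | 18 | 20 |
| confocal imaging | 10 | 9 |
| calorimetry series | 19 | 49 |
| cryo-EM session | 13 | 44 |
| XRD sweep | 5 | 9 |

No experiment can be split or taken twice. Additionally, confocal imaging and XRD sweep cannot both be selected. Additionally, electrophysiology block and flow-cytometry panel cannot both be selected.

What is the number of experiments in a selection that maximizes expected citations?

Best achievable expected citations is 188.
One optimal bundle: microarray batch + crystallography run + calorimetry series + cryo-EM session + XRD sweep (57 h).
All optima have 5 experiments.

5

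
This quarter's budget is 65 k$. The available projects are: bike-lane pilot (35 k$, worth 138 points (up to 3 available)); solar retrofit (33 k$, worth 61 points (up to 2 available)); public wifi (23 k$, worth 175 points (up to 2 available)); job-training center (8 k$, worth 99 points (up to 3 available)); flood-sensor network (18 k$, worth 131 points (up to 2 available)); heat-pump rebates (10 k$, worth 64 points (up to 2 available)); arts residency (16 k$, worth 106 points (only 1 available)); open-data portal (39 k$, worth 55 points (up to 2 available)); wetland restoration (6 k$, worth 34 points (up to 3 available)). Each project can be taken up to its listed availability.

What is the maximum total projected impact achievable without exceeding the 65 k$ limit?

603

Taking public wifi + 3×job-training center + flood-sensor network: 65 k$ used, 603 in projected impact.
Every other selection either busts 65 k$ or exceeds an availability limit or fails to beat 603.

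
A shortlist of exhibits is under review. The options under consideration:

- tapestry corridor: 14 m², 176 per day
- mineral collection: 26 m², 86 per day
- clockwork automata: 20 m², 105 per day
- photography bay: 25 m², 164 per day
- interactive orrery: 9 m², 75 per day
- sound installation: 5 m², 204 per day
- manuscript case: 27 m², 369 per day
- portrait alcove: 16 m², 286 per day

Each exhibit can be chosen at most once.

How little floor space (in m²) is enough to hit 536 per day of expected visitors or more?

Look for the lowest-floor combination reaching 536.
Taking interactive orrery + sound installation + portrait alcove gives 565 (≥ 536) for 30 m².
No combination under 30 m² hits 536.

30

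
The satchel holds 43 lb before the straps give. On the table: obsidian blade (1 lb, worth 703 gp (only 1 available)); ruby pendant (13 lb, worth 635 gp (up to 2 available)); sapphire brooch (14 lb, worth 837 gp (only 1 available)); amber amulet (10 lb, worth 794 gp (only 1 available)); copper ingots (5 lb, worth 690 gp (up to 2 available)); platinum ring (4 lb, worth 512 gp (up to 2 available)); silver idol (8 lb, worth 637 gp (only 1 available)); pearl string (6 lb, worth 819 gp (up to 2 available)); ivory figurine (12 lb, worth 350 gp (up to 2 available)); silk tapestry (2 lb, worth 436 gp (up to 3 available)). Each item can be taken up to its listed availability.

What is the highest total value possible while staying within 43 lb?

The ratio heuristic lands on obsidian blade + 2×copper ingots + 2×platinum ring + 2×pearl string + 3×silk tapestry (6053) but leaves 6 lb idle.
The 4 lb tied up in platinum ring is better spent on amber amulet — total rises to 6335 (43 lb).
No other feasible combination exceeds 6335.

6335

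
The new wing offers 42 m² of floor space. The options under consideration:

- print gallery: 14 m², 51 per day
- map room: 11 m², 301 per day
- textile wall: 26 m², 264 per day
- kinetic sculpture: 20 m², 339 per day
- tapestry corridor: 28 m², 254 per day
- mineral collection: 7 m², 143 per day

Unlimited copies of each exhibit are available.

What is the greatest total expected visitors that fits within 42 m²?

The ratio ordering already packs tightly: 3×map room + mineral collection, 40 m², 1046.

1046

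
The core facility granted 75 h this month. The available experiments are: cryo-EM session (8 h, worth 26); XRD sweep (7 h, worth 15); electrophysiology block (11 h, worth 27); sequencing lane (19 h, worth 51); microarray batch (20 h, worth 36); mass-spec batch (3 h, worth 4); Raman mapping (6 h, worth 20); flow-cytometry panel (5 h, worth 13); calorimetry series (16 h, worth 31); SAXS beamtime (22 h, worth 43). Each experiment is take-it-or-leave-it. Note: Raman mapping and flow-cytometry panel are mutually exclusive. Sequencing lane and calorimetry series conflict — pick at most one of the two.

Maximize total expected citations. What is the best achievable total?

Density check — Raman mapping 3.33, cryo-EM session 3.25, sequencing lane 2.68, flow-cytometry panel 2.60 are the best per h.
Cryo-EM session + XRD sweep + electrophysiology block + sequencing lane + Raman mapping + SAXS beamtime uses 73 of the 75 h and totals 182.
An exhaustive check of the 1024 subsets confirms 182.

182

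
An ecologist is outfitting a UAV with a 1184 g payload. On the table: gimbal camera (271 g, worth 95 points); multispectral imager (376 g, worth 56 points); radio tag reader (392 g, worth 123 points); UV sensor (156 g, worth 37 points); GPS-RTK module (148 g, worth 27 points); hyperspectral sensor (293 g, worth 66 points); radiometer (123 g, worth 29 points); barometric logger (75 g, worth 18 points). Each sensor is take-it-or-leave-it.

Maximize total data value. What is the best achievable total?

Ranking by ratio (data value/g): gimbal camera 0.35, radio tag reader 0.31, barometric logger 0.24, UV sensor 0.24.
Taking the top-ratio sensors first gives gimbal camera + radio tag reader + UV sensor + GPS-RTK module + radiometer + barometric logger for 329 (1165 g).
Dropping UV sensor and GPS-RTK module frees 304 g; slotting in hyperspectral sensor (293 g) lifts the total to 331 at 1154 g.

331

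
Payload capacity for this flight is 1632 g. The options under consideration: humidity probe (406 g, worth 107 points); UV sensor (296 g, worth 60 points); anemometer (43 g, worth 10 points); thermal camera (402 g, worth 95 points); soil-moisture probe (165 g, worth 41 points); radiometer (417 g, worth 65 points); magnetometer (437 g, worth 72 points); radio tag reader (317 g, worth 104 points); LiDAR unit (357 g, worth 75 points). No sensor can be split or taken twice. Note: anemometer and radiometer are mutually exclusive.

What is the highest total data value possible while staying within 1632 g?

417

Taking humidity probe + UV sensor + anemometer + thermal camera + soil-moisture probe + radio tag reader: 1629 g used, 417 in data value.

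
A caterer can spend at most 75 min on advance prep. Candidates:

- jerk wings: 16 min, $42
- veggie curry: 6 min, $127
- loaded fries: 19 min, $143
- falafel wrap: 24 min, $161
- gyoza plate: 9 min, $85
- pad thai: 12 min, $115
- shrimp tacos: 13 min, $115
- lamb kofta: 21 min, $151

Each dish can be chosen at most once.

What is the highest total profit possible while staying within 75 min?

Taking the top-ratio dishes first gives jerk wings + veggie curry + loaded fries + gyoza plate + pad thai + shrimp tacos for 627 (75 min).
Dropping jerk wings and gyoza plate frees 25 min; slotting in falafel wrap (24 min) lifts the total to 661 at 74 min.

661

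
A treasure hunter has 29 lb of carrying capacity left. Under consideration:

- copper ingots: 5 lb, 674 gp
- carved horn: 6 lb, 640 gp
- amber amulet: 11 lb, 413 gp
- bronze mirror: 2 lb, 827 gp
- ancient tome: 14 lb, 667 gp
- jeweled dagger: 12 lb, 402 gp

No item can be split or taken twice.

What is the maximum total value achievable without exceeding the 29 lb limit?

Density check — bronze mirror 413.50, copper ingots 134.80, carved horn 106.67, ancient tome 47.64 are the best per lb.
Taking copper ingots + carved horn + bronze mirror + ancient tome: 27 lb used, 2808 in value.
Runner-up copper ingots + carved horn + amber amulet + bronze mirror tops out at 2554.

2808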